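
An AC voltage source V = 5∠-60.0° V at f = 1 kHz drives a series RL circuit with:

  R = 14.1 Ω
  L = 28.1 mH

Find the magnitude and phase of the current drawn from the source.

Step 1 — Angular frequency: ω = 2π·f = 2π·1000 = 6283 rad/s.
Step 2 — Component impedances:
  R: Z = R = 14.1 Ω
  L: Z = jωL = j·6283·0.0281 = 0 + j176.6 Ω
Step 3 — Series combination: Z_total = R + L = 14.1 + j176.6 Ω = 177.1∠85.4° Ω.
Step 4 — Source phasor: V = 5∠-60.0° V = 2.5 - j4.33 V.
Step 5 — Ohm's law: I = V / Z_total = (2.5 - j4.33) / (14.1 + j176.6) = -0.02325 - j0.01602 A.
Step 6 — Convert to polar: |I| = 0.02823 A, ∠I = -145.4°.

I = 0.02823∠-145.4° A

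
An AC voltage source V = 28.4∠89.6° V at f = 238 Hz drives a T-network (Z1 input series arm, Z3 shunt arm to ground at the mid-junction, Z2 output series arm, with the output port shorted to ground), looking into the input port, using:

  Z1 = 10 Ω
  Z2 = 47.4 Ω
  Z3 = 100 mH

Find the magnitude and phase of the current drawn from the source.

Step 1 — Angular frequency: ω = 2π·f = 2π·238 = 1495 rad/s.
Step 2 — Component impedances:
  Z1: Z = R = 10 Ω
  Z2: Z = R = 47.4 Ω
  Z3: Z = jωL = j·1495·0.1 = 0 + j149.5 Ω
Step 3 — With the output port shorted to ground, the output series arm Z2 runs from the junction to ground; the shunt arm Z3 also runs from the junction to ground. They appear in parallel: Z3 || Z2 = 43.07 + j13.65 Ω.
Step 4 — Series with input arm Z1: Z_in = Z1 + (Z3 || Z2) = 53.07 + j13.65 Ω = 54.8∠14.4° Ω.
Step 5 — Source phasor: V = 28.4∠89.6° V = 0.1983 + j28.4 V.
Step 6 — Ohm's law: I = V / Z_total = (0.1983 + j28.4) / (53.07 + j13.65) = 0.1326 + j0.501 A.
Step 7 — Convert to polar: |I| = 0.5182 A, ∠I = 75.2°.

I = 0.5182∠75.2° A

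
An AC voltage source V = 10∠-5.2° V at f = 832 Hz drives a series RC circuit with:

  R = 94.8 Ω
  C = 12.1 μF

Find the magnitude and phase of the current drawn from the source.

Step 1 — Angular frequency: ω = 2π·f = 2π·832 = 5228 rad/s.
Step 2 — Component impedances:
  R: Z = R = 94.8 Ω
  C: Z = 1/(jωC) = -j/(ω·C) = 0 - j15.81 Ω
Step 3 — Series combination: Z_total = R + C = 94.8 - j15.81 Ω = 96.11∠-9.5° Ω.
Step 4 — Source phasor: V = 10∠-5.2° V = 9.959 - j0.9063 V.
Step 5 — Ohm's law: I = V / Z_total = (9.959 - j0.9063) / (94.8 - j15.81) = 0.1038 + j0.007743 A.
Step 6 — Convert to polar: |I| = 0.104 A, ∠I = 4.3°.

I = 0.104∠4.3° A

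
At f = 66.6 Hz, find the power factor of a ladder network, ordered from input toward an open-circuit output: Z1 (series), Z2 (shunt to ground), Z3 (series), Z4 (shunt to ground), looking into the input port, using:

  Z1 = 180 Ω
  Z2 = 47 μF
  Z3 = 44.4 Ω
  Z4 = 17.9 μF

Step 1 — Angular frequency: ω = 2π·f = 2π·66.6 = 418.5 rad/s.
Step 2 — Component impedances:
  Z1: Z = R = 180 Ω
  Z2: Z = 1/(jωC) = -j/(ω·C) = 0 - j50.84 Ω
  Z3: Z = R = 44.4 Ω
  Z4: Z = 1/(jωC) = -j/(ω·C) = 0 - j133.5 Ω
Step 3 — Ladder network (open output): work backward from the far end, alternating series and parallel combinations. Z_in = 183.2 - j37.59 Ω = 187∠-11.6° Ω.
Step 4 — Power factor: PF = cos(φ) = Re(Z)/|Z| = 183.19/187.01 = 0.9796.
Step 5 — Type: Im(Z) = -37.59 ⇒ leading (phase φ = -11.6°).

PF = 0.9796 (leading, φ = -11.6°)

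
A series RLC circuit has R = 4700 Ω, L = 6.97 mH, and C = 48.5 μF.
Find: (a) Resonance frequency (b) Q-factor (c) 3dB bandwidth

Step 1 — Resonance condition Im(Z)=0 gives ω₀ = 1/√(LC).
Step 2 — ω₀ = 1/√(0.00697·4.85e-05) = 1720 rad/s.
Step 3 — f₀ = ω₀/(2π) = 273.7 Hz.
Step 4 — Series Q: Q = ω₀L/R = 1720·0.00697/4700 = 0.002551.
Step 5 — 3dB bandwidth: Δω = ω₀/Q = 6.743e+05 rad/s; BW = Δω/(2π) = 1.073e+05 Hz.

(a) f₀ = 273.7 Hz  (b) Q = 0.002551  (c) BW = 1.073e+05 Hz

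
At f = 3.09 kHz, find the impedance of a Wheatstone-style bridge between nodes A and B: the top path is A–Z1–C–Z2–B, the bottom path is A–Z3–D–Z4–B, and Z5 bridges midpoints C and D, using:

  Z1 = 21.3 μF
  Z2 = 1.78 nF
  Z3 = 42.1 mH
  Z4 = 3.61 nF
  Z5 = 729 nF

Step 1 — Angular frequency: ω = 2π·f = 2π·3090 = 1.942e+04 rad/s.
Step 2 — Component impedances:
  Z1: Z = 1/(jωC) = -j/(ω·C) = 0 - j2.418 Ω
  Z2: Z = 1/(jωC) = -j/(ω·C) = 0 - j2.894e+04 Ω
  Z3: Z = jωL = j·1.942e+04·0.0421 = 0 + j817.4 Ω
  Z4: Z = 1/(jωC) = -j/(ω·C) = 0 - j1.427e+04 Ω
  Z5: Z = 1/(jωC) = -j/(ω·C) = 0 - j70.65 Ω
Step 3 — Bridge requires nodal analysis (the Z5 bridge couples midpoints C and D, so the two paths cannot be reduced to a simple series/parallel combination). Setting node B to ground and injecting 1 A at node A, the 3-node admittance system at A, C, D solves to V_A = Z_AB = 0 - j9593 Ω = 9593∠-90.0° Ω.

Z = 0 - j9593 Ω = 9593∠-90.0° Ω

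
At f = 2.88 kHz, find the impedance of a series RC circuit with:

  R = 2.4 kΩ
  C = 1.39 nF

Step 1 — Angular frequency: ω = 2π·f = 2π·2880 = 1.81e+04 rad/s.
Step 2 — Component impedances:
  R: Z = R = 2400 Ω
  C: Z = 1/(jωC) = -j/(ω·C) = 0 - j3.976e+04 Ω
Step 3 — Series combination: Z_total = R + C = 2400 - j3.976e+04 Ω = 3.983e+04∠-86.5° Ω.

Z = 2400 - j3.976e+04 Ω = 3.983e+04∠-86.5° Ω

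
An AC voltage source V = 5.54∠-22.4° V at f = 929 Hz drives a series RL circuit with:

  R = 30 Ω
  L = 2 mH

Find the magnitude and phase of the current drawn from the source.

Step 1 — Angular frequency: ω = 2π·f = 2π·929 = 5837 rad/s.
Step 2 — Component impedances:
  R: Z = R = 30 Ω
  L: Z = jωL = j·5837·0.002 = 0 + j11.67 Ω
Step 3 — Series combination: Z_total = R + L = 30 + j11.67 Ω = 32.19∠21.3° Ω.
Step 4 — Source phasor: V = 5.54∠-22.4° V = 5.122 - j2.111 V.
Step 5 — Ohm's law: I = V / Z_total = (5.122 - j2.111) / (30 + j11.67) = 0.1245 - j0.1188 A.
Step 6 — Convert to polar: |I| = 0.1721 A, ∠I = -43.7°.

I = 0.1721∠-43.7° A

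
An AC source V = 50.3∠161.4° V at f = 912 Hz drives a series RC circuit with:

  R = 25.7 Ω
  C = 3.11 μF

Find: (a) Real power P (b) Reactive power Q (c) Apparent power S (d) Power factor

Step 1 — Angular frequency: ω = 2π·f = 2π·912 = 5730 rad/s.
Step 2 — Component impedances:
  R: Z = R = 25.7 Ω
  C: Z = 1/(jωC) = -j/(ω·C) = 0 - j56.11 Ω
Step 3 — Series combination: Z_total = R + C = 25.7 - j56.11 Ω = 61.72∠-65.4° Ω.
Step 4 — Source phasor: V = 50.3∠161.4° V = -47.67 + j16.04 V.
Step 5 — Current: I = V / Z = -0.558 - j0.594 A = 0.815∠-133.2° A.
Step 6 — Complex power: S = V·I* = 17.07 - j37.27 VA.
Step 7 — Real power: P = Re(S) = 17.07 W.
Step 8 — Reactive power: Q = Im(S) = -37.27 VAR.
Step 9 — Apparent power: |S| = 40.99 VA.
Step 10 — Power factor: PF = P/|S| = 0.4164 (leading).

(a) P = 17.07 W  (b) Q = -37.27 VAR  (c) S = 40.99 VA  (d) PF = 0.4164 (leading)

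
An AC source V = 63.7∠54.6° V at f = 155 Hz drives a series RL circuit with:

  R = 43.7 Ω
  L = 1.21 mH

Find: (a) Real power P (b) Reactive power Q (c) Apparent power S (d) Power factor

Step 1 — Angular frequency: ω = 2π·f = 2π·155 = 973.9 rad/s.
Step 2 — Component impedances:
  R: Z = R = 43.7 Ω
  L: Z = jωL = j·973.9·0.00121 = 0 + j1.178 Ω
Step 3 — Series combination: Z_total = R + L = 43.7 + j1.178 Ω = 43.72∠1.5° Ω.
Step 4 — Source phasor: V = 63.7∠54.6° V = 36.9 + j51.92 V.
Step 5 — Current: I = V / Z = 0.8758 + j1.165 A = 1.457∠53.1° A.
Step 6 — Complex power: S = V·I* = 92.79 + j2.502 VA.
Step 7 — Real power: P = Re(S) = 92.79 W.
Step 8 — Reactive power: Q = Im(S) = 2.502 VAR.
Step 9 — Apparent power: |S| = 92.82 VA.
Step 10 — Power factor: PF = P/|S| = 0.9996 (lagging).

(a) P = 92.79 W  (b) Q = 2.502 VAR  (c) S = 92.82 VA  (d) PF = 0.9996 (lagging)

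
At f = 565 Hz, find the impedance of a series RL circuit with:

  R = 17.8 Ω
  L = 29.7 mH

Step 1 — Angular frequency: ω = 2π·f = 2π·565 = 3550 rad/s.
Step 2 — Component impedances:
  R: Z = R = 17.8 Ω
  L: Z = jωL = j·3550·0.0297 = 0 + j105.4 Ω
Step 3 — Series combination: Z_total = R + L = 17.8 + j105.4 Ω = 106.9∠80.4° Ω.

Z = 17.8 + j105.4 Ω = 106.9∠80.4° Ω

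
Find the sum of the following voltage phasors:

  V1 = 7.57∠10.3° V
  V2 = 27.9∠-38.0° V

Step 1 — Convert each phasor to rectangular form:
  V1 = 7.57·(cos(10.3°) + j·sin(10.3°)) = 7.448 + j1.354 V
  V2 = 27.9·(cos(-38.0°) + j·sin(-38.0°)) = 21.99 - j17.18 V
Step 2 — Sum components: V_total = 29.43 - j15.82 V.
Step 3 — Convert to polar: |V_total| = 33.42 V, ∠V_total = -28.3°.

V_total = 33.42∠-28.3° V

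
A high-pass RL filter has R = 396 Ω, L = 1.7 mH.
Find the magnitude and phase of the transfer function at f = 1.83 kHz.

Step 1 — Angular frequency: ω = 2π·1830 = 1.15e+04 rad/s.
Step 2 — Transfer function: H(jω) = jωL/(R + jωL).
Step 3 — Numerator jωL = j·19.55; denominator R + jωL = 396 + j19.55.
Step 4 — H = 0.002431 + j0.04924.
Step 5 — Magnitude: |H| = 0.0493 (-26.1 dB); phase: φ = 87.2°.

|H| = 0.0493 (-26.1 dB), φ = 87.2°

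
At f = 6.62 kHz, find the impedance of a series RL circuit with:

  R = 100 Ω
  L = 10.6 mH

Step 1 — Angular frequency: ω = 2π·f = 2π·6620 = 4.159e+04 rad/s.
Step 2 — Component impedances:
  R: Z = R = 100 Ω
  L: Z = jωL = j·4.159e+04·0.0106 = 0 + j440.9 Ω
Step 3 — Series combination: Z_total = R + L = 100 + j440.9 Ω = 452.1∠77.2° Ω.

Z = 100 + j440.9 Ω = 452.1∠77.2° Ω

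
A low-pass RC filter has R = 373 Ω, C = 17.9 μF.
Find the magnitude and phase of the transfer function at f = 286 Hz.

Step 1 — Angular frequency: ω = 2π·286 = 1797 rad/s.
Step 2 — Transfer function: H(jω) = 1/(1 + jωRC).
Step 3 — Denominator: 1 + jωRC = 1 + j·1797·373·1.79e-05 = 1 + j12.
Step 4 — H = 0.006899 - j0.08277.
Step 5 — Magnitude: |H| = 0.08306 (-21.6 dB); phase: φ = -85.2°.

|H| = 0.08306 (-21.6 dB), φ = -85.2°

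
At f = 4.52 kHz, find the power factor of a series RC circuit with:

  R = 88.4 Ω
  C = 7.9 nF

Step 1 — Angular frequency: ω = 2π·f = 2π·4520 = 2.84e+04 rad/s.
Step 2 — Component impedances:
  R: Z = R = 88.4 Ω
  C: Z = 1/(jωC) = -j/(ω·C) = 0 - j4457 Ω
Step 3 — Series combination: Z_total = R + C = 88.4 - j4457 Ω = 4458∠-88.9° Ω.
Step 4 — Power factor: PF = cos(φ) = Re(Z)/|Z| = 88.4/4458 = 0.01983.
Step 5 — Type: Im(Z) = -4457 ⇒ leading (phase φ = -88.9°).

PF = 0.01983 (leading, φ = -88.9°)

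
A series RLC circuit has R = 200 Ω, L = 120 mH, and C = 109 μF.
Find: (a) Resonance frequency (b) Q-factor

Step 1 — Resonance condition Im(Z)=0 gives ω₀ = 1/√(LC).
Step 2 — ω₀ = 1/√(0.12·0.000109) = 276.5 rad/s.
Step 3 — f₀ = ω₀/(2π) = 44.01 Hz.
Step 4 — Series Q: Q = ω₀L/R = 276.5·0.12/200 = 0.1659.

(a) f₀ = 44.01 Hz  (b) Q = 0.1659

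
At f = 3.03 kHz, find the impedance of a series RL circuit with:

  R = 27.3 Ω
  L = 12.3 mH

Step 1 — Angular frequency: ω = 2π·f = 2π·3030 = 1.904e+04 rad/s.
Step 2 — Component impedances:
  R: Z = R = 27.3 Ω
  L: Z = jωL = j·1.904e+04·0.0123 = 0 + j234.2 Ω
Step 3 — Series combination: Z_total = R + L = 27.3 + j234.2 Ω = 235.8∠83.4° Ω.

Z = 27.3 + j234.2 Ω = 235.8∠83.4° Ω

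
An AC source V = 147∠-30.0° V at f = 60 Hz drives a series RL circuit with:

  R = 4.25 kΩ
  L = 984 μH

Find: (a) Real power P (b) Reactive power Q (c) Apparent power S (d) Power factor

Step 1 — Angular frequency: ω = 2π·f = 2π·60 = 377 rad/s.
Step 2 — Component impedances:
  R: Z = R = 4250 Ω
  L: Z = jωL = j·377·0.000984 = 0 + j0.371 Ω
Step 3 — Series combination: Z_total = R + L = 4250 + j0.371 Ω = 4250∠0.0° Ω.
Step 4 — Source phasor: V = 147∠-30.0° V = 127.3 - j73.5 V.
Step 5 — Current: I = V / Z = 0.02995 - j0.0173 A = 0.03459∠-30.0° A.
Step 6 — Complex power: S = V·I* = 5.084 + j0.0004438 VA.
Step 7 — Real power: P = Re(S) = 5.084 W.
Step 8 — Reactive power: Q = Im(S) = 0.0004438 VAR.
Step 9 — Apparent power: |S| = 5.084 VA.
Step 10 — Power factor: PF = P/|S| = 1 (lagging).

(a) P = 5.084 W  (b) Q = 0.0004438 VAR  (c) S = 5.084 VA  (d) PF = 1 (lagging)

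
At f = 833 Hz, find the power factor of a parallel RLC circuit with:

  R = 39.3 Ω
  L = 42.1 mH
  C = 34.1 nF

Step 1 — Angular frequency: ω = 2π·f = 2π·833 = 5234 rad/s.
Step 2 — Component impedances:
  R: Z = R = 39.3 Ω
  L: Z = jωL = j·5234·0.0421 = 0 + j220.3 Ω
  C: Z = 1/(jωC) = -j/(ω·C) = 0 - j5603 Ω
Step 3 — Parallel combination: 1/Z_total = 1/R + 1/L + 1/C; Z_total = 38.18 + j6.542 Ω = 38.74∠9.7° Ω.
Step 4 — Power factor: PF = cos(φ) = Re(Z)/|Z| = 38.179/38.736 = 0.9856.
Step 5 — Type: Im(Z) = 6.542 ⇒ lagging (phase φ = 9.7°).

PF = 0.9856 (lagging, φ = 9.7°)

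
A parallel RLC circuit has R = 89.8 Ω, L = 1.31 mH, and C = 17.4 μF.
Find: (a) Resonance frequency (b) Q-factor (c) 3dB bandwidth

Step 1 — Resonance: ω₀ = 1/√(LC) = 1/√(0.00131·1.74e-05) = 6624 rad/s.
Step 2 — f₀ = ω₀/(2π) = 1054 Hz.
Step 3 — Parallel Q: Q = R/(ω₀L) = 89.8/(6624·0.00131) = 10.35.
Step 4 — Bandwidth: Δω = ω₀/Q = 640 rad/s; BW = Δω/(2π) = 101.9 Hz.

(a) f₀ = 1054 Hz  (b) Q = 10.35  (c) BW = 101.9 Hz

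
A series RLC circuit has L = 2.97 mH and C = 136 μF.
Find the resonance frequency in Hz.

Step 1 — Resonance condition Im(Z)=0 gives ω₀ = 1/√(LC).
Step 2 — ω₀ = 1/√(0.00297·0.000136) = 1573 rad/s.
Step 3 — f₀ = ω₀/(2π) = 250.4 Hz.

f₀ = 250.4 Hz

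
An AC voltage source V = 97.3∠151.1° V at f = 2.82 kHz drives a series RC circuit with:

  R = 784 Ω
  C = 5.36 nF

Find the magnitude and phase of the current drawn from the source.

Step 1 — Angular frequency: ω = 2π·f = 2π·2820 = 1.772e+04 rad/s.
Step 2 — Component impedances:
  R: Z = R = 784 Ω
  C: Z = 1/(jωC) = -j/(ω·C) = 0 - j1.053e+04 Ω
Step 3 — Series combination: Z_total = R + C = 784 - j1.053e+04 Ω = 1.056e+04∠-85.7° Ω.
Step 4 — Source phasor: V = 97.3∠151.1° V = -85.18 + j47.02 V.
Step 5 — Ohm's law: I = V / Z_total = (-85.18 + j47.02) / (784 - j1.053e+04) = -0.00504 - j0.007715 A.
Step 6 — Convert to polar: |I| = 0.009215 A, ∠I = -123.2°.

I = 0.009215∠-123.2° A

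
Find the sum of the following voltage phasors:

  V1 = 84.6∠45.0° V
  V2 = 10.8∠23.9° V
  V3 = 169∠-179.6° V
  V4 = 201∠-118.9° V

Step 1 — Convert each phasor to rectangular form:
  V1 = 84.6·(cos(45.0°) + j·sin(45.0°)) = 59.82 + j59.82 V
  V2 = 10.8·(cos(23.9°) + j·sin(23.9°)) = 9.874 + j4.376 V
  V3 = 169·(cos(-179.6°) + j·sin(-179.6°)) = -169 - j1.18 V
  V4 = 201·(cos(-118.9°) + j·sin(-118.9°)) = -97.14 - j176 V
Step 2 — Sum components: V_total = -196.4 - j113 V.
Step 3 — Convert to polar: |V_total| = 226.6 V, ∠V_total = -150.1°.

V_total = 226.6∠-150.1° V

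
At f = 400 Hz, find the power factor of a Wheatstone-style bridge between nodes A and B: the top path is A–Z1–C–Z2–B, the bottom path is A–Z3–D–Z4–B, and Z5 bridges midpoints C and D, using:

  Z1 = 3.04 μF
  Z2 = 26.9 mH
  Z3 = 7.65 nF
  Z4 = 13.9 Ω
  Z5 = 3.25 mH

Step 1 — Angular frequency: ω = 2π·f = 2π·400 = 2513 rad/s.
Step 2 — Component impedances:
  Z1: Z = 1/(jωC) = -j/(ω·C) = 0 - j130.9 Ω
  Z2: Z = jωL = j·2513·0.0269 = 0 + j67.61 Ω
  Z3: Z = 1/(jωC) = -j/(ω·C) = 0 - j5.201e+04 Ω
  Z4: Z = R = 13.9 Ω
  Z5: Z = jωL = j·2513·0.00325 = 0 + j8.168 Ω
Step 3 — Bridge requires nodal analysis (the Z5 bridge couples midpoints C and D, so the two paths cannot be reduced to a simple series/parallel combination). Setting node B to ground and injecting 1 A at node A, the 3-node admittance system at A, C, D solves to V_A = Z_AB = 10.71 - j121.3 Ω = 121.8∠-85.0° Ω.
Step 4 — Power factor: PF = cos(φ) = Re(Z)/|Z| = 10.71/121.8 = 0.08793.
Step 5 — Type: Im(Z) = -121.3 ⇒ leading (phase φ = -85.0°).

PF = 0.08793 (leading, φ = -85.0°)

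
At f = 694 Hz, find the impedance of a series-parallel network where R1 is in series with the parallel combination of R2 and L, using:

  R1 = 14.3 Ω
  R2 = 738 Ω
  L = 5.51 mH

Step 1 — Angular frequency: ω = 2π·f = 2π·694 = 4361 rad/s.
Step 2 — Component impedances:
  R1: Z = R = 14.3 Ω
  R2: Z = R = 738 Ω
  L: Z = jωL = j·4361·0.00551 = 0 + j24.03 Ω
Step 3 — Parallel branch: R2 || L = 1/(1/R2 + 1/L) = 0.7814 + j24 Ω.
Step 4 — Series with R1: Z_total = R1 + (R2 || L) = 15.08 + j24 Ω = 28.35∠57.9° Ω.

Z = 15.08 + j24 Ω = 28.35∠57.9° Ω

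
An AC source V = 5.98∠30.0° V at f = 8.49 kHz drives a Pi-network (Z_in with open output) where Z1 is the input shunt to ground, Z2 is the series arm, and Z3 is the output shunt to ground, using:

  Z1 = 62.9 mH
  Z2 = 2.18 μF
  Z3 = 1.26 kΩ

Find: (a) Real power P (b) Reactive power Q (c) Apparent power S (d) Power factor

Step 1 — Angular frequency: ω = 2π·f = 2π·8490 = 5.334e+04 rad/s.
Step 2 — Component impedances:
  Z1: Z = jωL = j·5.334e+04·0.0629 = 0 + j3355 Ω
  Z2: Z = 1/(jωC) = -j/(ω·C) = 0 - j8.599 Ω
  Z3: Z = R = 1260 Ω
Step 3 — With open output, the series arm Z2 and the output shunt Z3 appear in series to ground: Z2 + Z3 = 1260 - j8.599 Ω.
Step 4 — Parallel with input shunt Z1: Z_in = Z1 || (Z2 + Z3) = 1109 + j409 Ω = 1182∠20.2° Ω.
Step 5 — Source phasor: V = 5.98∠30.0° V = 5.179 + j2.99 V.
Step 6 — Current: I = V / Z = 0.004985 + j0.0008575 A = 0.005058∠9.8° A.
Step 7 — Complex power: S = V·I* = 0.02838 + j0.01046 VA.
Step 8 — Real power: P = Re(S) = 0.02838 W.
Step 9 — Reactive power: Q = Im(S) = 0.01046 VAR.
Step 10 — Apparent power: |S| = 0.03025 VA.
Step 11 — Power factor: PF = P/|S| = 0.9383 (lagging).

(a) P = 0.02838 W  (b) Q = 0.01046 VAR  (c) S = 0.03025 VA  (d) PF = 0.9383 (lagging)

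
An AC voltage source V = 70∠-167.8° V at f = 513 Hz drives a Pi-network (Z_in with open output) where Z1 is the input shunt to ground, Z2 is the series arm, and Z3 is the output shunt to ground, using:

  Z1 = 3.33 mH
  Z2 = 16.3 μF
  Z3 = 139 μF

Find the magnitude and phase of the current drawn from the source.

Step 1 — Angular frequency: ω = 2π·f = 2π·513 = 3223 rad/s.
Step 2 — Component impedances:
  Z1: Z = jωL = j·3223·0.00333 = 0 + j10.73 Ω
  Z2: Z = 1/(jωC) = -j/(ω·C) = 0 - j19.03 Ω
  Z3: Z = 1/(jωC) = -j/(ω·C) = 0 - j2.232 Ω
Step 3 — With open output, the series arm Z2 and the output shunt Z3 appear in series to ground: Z2 + Z3 = 0 - j21.27 Ω.
Step 4 — Parallel with input shunt Z1: Z_in = Z1 || (Z2 + Z3) = 0 + j21.67 Ω = 21.67∠90.0° Ω.
Step 5 — Source phasor: V = 70∠-167.8° V = -68.42 - j14.79 V.
Step 6 — Ohm's law: I = V / Z_total = (-68.42 - j14.79) / (0 + j21.67) = -0.6826 + j3.157 A.
Step 7 — Convert to polar: |I| = 3.23 A, ∠I = 102.2°.

I = 3.23∠102.2° A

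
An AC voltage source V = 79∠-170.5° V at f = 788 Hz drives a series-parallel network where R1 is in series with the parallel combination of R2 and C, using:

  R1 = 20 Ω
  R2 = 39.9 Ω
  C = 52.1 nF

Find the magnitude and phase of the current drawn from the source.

Step 1 — Angular frequency: ω = 2π·f = 2π·788 = 4951 rad/s.
Step 2 — Component impedances:
  R1: Z = R = 20 Ω
  R2: Z = R = 39.9 Ω
  C: Z = 1/(jωC) = -j/(ω·C) = 0 - j3877 Ω
Step 3 — Parallel branch: R2 || C = 1/(1/R2 + 1/C) = 39.9 - j0.4106 Ω.
Step 4 — Series with R1: Z_total = R1 + (R2 || C) = 59.9 - j0.4106 Ω = 59.9∠-0.4° Ω.
Step 5 — Source phasor: V = 79∠-170.5° V = -77.92 - j13.04 V.
Step 6 — Ohm's law: I = V / Z_total = (-77.92 - j13.04) / (59.9 - j0.4106) = -1.299 - j0.2266 A.
Step 7 — Convert to polar: |I| = 1.319 A, ∠I = -170.1°.

I = 1.319∠-170.1° A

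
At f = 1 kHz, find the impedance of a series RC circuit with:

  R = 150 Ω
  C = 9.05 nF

Step 1 — Angular frequency: ω = 2π·f = 2π·1000 = 6283 rad/s.
Step 2 — Component impedances:
  R: Z = R = 150 Ω
  C: Z = 1/(jωC) = -j/(ω·C) = 0 - j1.759e+04 Ω
Step 3 — Series combination: Z_total = R + C = 150 - j1.759e+04 Ω = 1.759e+04∠-89.5° Ω.

Z = 150 - j1.759e+04 Ω = 1.759e+04∠-89.5° Ω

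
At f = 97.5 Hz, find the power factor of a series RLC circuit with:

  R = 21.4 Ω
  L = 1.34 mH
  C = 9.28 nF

Step 1 — Angular frequency: ω = 2π·f = 2π·97.5 = 612.6 rad/s.
Step 2 — Component impedances:
  R: Z = R = 21.4 Ω
  L: Z = jωL = j·612.6·0.00134 = 0 + j0.8209 Ω
  C: Z = 1/(jωC) = -j/(ω·C) = 0 - j1.759e+05 Ω
Step 3 — Series combination: Z_total = R + L + C = 21.4 - j1.759e+05 Ω = 1.759e+05∠-90.0° Ω.
Step 4 — Power factor: PF = cos(φ) = Re(Z)/|Z| = 21.4/1.759e+05 = 0.0001217.
Step 5 — Type: Im(Z) = -1.759e+05 ⇒ leading (phase φ = -90.0°).

PF = 0.0001217 (leading, φ = -90.0°)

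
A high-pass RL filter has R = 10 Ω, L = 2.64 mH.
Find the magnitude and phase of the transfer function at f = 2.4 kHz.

Step 1 — Angular frequency: ω = 2π·2400 = 1.508e+04 rad/s.
Step 2 — Transfer function: H(jω) = jωL/(R + jωL).
Step 3 — Numerator jωL = j·39.81; denominator R + jωL = 10 + j39.81.
Step 4 — H = 0.9406 + j0.2363.
Step 5 — Magnitude: |H| = 0.9699 (-0.3 dB); phase: φ = 14.1°.

|H| = 0.9699 (-0.3 dB), φ = 14.1°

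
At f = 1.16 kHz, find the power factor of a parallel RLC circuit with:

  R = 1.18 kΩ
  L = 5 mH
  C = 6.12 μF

Step 1 — Angular frequency: ω = 2π·f = 2π·1160 = 7288 rad/s.
Step 2 — Component impedances:
  R: Z = R = 1180 Ω
  L: Z = jωL = j·7288·0.005 = 0 + j36.44 Ω
  C: Z = 1/(jωC) = -j/(ω·C) = 0 - j22.42 Ω
Step 3 — Parallel combination: 1/Z_total = 1/R + 1/L + 1/C; Z_total = 2.869 - j58.12 Ω = 58.19∠-87.2° Ω.
Step 4 — Power factor: PF = cos(φ) = Re(Z)/|Z| = 2.8693/58.187 = 0.04931.
Step 5 — Type: Im(Z) = -58.12 ⇒ leading (phase φ = -87.2°).

PF = 0.04931 (leading, φ = -87.2°)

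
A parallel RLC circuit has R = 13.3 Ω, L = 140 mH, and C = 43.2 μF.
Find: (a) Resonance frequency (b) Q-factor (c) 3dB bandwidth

Step 1 — Resonance: ω₀ = 1/√(LC) = 1/√(0.14·4.32e-05) = 406.6 rad/s.
Step 2 — f₀ = ω₀/(2π) = 64.72 Hz.
Step 3 — Parallel Q: Q = R/(ω₀L) = 13.3/(406.6·0.14) = 0.2336.
Step 4 — Bandwidth: Δω = ω₀/Q = 1740 rad/s; BW = Δω/(2π) = 277 Hz.

(a) f₀ = 64.72 Hz  (b) Q = 0.2336  (c) BW = 277 Hz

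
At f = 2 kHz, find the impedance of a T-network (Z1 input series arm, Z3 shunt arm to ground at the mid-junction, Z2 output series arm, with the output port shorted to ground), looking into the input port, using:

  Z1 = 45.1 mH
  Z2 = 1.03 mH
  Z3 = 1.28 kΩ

Step 1 — Angular frequency: ω = 2π·f = 2π·2000 = 1.257e+04 rad/s.
Step 2 — Component impedances:
  Z1: Z = jωL = j·1.257e+04·0.0451 = 0 + j566.7 Ω
  Z2: Z = jωL = j·1.257e+04·0.00103 = 0 + j12.94 Ω
  Z3: Z = R = 1280 Ω
Step 3 — With the output port shorted to ground, the output series arm Z2 runs from the junction to ground; the shunt arm Z3 also runs from the junction to ground. They appear in parallel: Z3 || Z2 = 0.1309 + j12.94 Ω.
Step 4 — Series with input arm Z1: Z_in = Z1 + (Z3 || Z2) = 0.1309 + j579.7 Ω = 579.7∠90.0° Ω.

Z = 0.1309 + j579.7 Ω = 579.7∠90.0° Ω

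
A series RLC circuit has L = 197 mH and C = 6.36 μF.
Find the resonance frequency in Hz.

Step 1 — Resonance condition Im(Z)=0 gives ω₀ = 1/√(LC).
Step 2 — ω₀ = 1/√(0.197·6.36e-06) = 893.4 rad/s.
Step 3 — f₀ = ω₀/(2π) = 142.2 Hz.

f₀ = 142.2 Hz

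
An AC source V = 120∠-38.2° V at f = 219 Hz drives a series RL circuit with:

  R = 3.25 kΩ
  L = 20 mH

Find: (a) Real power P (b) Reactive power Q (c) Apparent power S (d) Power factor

Step 1 — Angular frequency: ω = 2π·f = 2π·219 = 1376 rad/s.
Step 2 — Component impedances:
  R: Z = R = 3250 Ω
  L: Z = jωL = j·1376·0.02 = 0 + j27.52 Ω
Step 3 — Series combination: Z_total = R + L = 3250 + j27.52 Ω = 3250∠0.5° Ω.
Step 4 — Source phasor: V = 120∠-38.2° V = 94.3 - j74.21 V.
Step 5 — Current: I = V / Z = 0.02882 - j0.02308 A = 0.03692∠-38.7° A.
Step 6 — Complex power: S = V·I* = 4.43 + j0.03752 VA.
Step 7 — Real power: P = Re(S) = 4.43 W.
Step 8 — Reactive power: Q = Im(S) = 0.03752 VAR.
Step 9 — Apparent power: |S| = 4.431 VA.
Step 10 — Power factor: PF = P/|S| = 1 (lagging).

(a) P = 4.43 W  (b) Q = 0.03752 VAR  (c) S = 4.431 VA  (d) PF = 1 (lagging)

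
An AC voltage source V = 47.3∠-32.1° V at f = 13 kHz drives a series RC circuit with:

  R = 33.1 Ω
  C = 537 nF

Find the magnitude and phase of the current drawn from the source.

Step 1 — Angular frequency: ω = 2π·f = 2π·1.3e+04 = 8.168e+04 rad/s.
Step 2 — Component impedances:
  R: Z = R = 33.1 Ω
  C: Z = 1/(jωC) = -j/(ω·C) = 0 - j22.8 Ω
Step 3 — Series combination: Z_total = R + C = 33.1 - j22.8 Ω = 40.19∠-34.6° Ω.
Step 4 — Source phasor: V = 47.3∠-32.1° V = 40.07 - j25.14 V.
Step 5 — Ohm's law: I = V / Z_total = (40.07 - j25.14) / (33.1 - j22.8) = 1.176 + j0.05047 A.
Step 6 — Convert to polar: |I| = 1.177 A, ∠I = 2.5°.

I = 1.177∠2.5° A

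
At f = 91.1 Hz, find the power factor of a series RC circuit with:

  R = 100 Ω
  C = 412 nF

Step 1 — Angular frequency: ω = 2π·f = 2π·91.1 = 572.4 rad/s.
Step 2 — Component impedances:
  R: Z = R = 100 Ω
  C: Z = 1/(jωC) = -j/(ω·C) = 0 - j4240 Ω
Step 3 — Series combination: Z_total = R + C = 100 - j4240 Ω = 4242∠-88.6° Ω.
Step 4 — Power factor: PF = cos(φ) = Re(Z)/|Z| = 100/4241.6 = 0.02358.
Step 5 — Type: Im(Z) = -4240 ⇒ leading (phase φ = -88.6°).

PF = 0.02358 (leading, φ = -88.6°)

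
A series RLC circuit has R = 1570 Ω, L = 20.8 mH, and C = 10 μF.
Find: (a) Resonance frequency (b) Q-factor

Step 1 — Resonance condition Im(Z)=0 gives ω₀ = 1/√(LC).
Step 2 — ω₀ = 1/√(0.0208·1e-05) = 2193 rad/s.
Step 3 — f₀ = ω₀/(2π) = 349 Hz.
Step 4 — Series Q: Q = ω₀L/R = 2193·0.0208/1570 = 0.02905.

(a) f₀ = 349 Hz  (b) Q = 0.02905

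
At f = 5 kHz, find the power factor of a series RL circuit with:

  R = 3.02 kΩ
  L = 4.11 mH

Step 1 — Angular frequency: ω = 2π·f = 2π·5000 = 3.142e+04 rad/s.
Step 2 — Component impedances:
  R: Z = R = 3020 Ω
  L: Z = jωL = j·3.142e+04·0.00411 = 0 + j129.1 Ω
Step 3 — Series combination: Z_total = R + L = 3020 + j129.1 Ω = 3023∠2.4° Ω.
Step 4 — Power factor: PF = cos(φ) = Re(Z)/|Z| = 3020/3022.8 = 0.9991.
Step 5 — Type: Im(Z) = 129.1 ⇒ lagging (phase φ = 2.4°).

PF = 0.9991 (lagging, φ = 2.4°)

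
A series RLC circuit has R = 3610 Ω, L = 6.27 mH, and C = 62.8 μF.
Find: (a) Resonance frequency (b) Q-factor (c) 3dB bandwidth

Step 1 — Resonance condition Im(Z)=0 gives ω₀ = 1/√(LC).
Step 2 — ω₀ = 1/√(0.00627·6.28e-05) = 1594 rad/s.
Step 3 — f₀ = ω₀/(2π) = 253.6 Hz.
Step 4 — Series Q: Q = ω₀L/R = 1594·0.00627/3610 = 0.002768.
Step 5 — 3dB bandwidth: Δω = ω₀/Q = 5.758e+05 rad/s; BW = Δω/(2π) = 9.163e+04 Hz.

(a) f₀ = 253.6 Hz  (b) Q = 0.002768  (c) BW = 9.163e+04 Hz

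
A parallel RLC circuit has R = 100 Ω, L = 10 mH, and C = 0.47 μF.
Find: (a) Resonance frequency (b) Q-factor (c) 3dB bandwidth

Step 1 — Resonance: ω₀ = 1/√(LC) = 1/√(0.01·4.7e-07) = 1.459e+04 rad/s.
Step 2 — f₀ = ω₀/(2π) = 2322 Hz.
Step 3 — Parallel Q: Q = R/(ω₀L) = 100/(1.459e+04·0.01) = 0.6856.
Step 4 — Bandwidth: Δω = ω₀/Q = 2.128e+04 rad/s; BW = Δω/(2π) = 3386 Hz.

(a) f₀ = 2322 Hz  (b) Q = 0.6856  (c) BW = 3386 Hz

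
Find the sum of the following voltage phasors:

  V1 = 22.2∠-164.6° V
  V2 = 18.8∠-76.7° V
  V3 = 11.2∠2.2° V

Step 1 — Convert each phasor to rectangular form:
  V1 = 22.2·(cos(-164.6°) + j·sin(-164.6°)) = -21.4 - j5.895 V
  V2 = 18.8·(cos(-76.7°) + j·sin(-76.7°)) = 4.325 - j18.3 V
  V3 = 11.2·(cos(2.2°) + j·sin(2.2°)) = 11.19 + j0.4299 V
Step 2 — Sum components: V_total = -5.886 - j23.76 V.
Step 3 — Convert to polar: |V_total| = 24.48 V, ∠V_total = -103.9°.

V_total = 24.48∠-103.9° V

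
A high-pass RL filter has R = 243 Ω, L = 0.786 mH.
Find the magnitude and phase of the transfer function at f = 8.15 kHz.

Step 1 — Angular frequency: ω = 2π·8150 = 5.121e+04 rad/s.
Step 2 — Transfer function: H(jω) = jωL/(R + jωL).
Step 3 — Numerator jωL = j·40.25; denominator R + jωL = 243 + j40.25.
Step 4 — H = 0.0267 + j0.1612.
Step 5 — Magnitude: |H| = 0.1634 (-15.7 dB); phase: φ = 80.6°.

|H| = 0.1634 (-15.7 dB), φ = 80.6°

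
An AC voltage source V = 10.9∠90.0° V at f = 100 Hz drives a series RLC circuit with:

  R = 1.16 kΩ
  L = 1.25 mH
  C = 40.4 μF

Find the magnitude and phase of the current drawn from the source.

Step 1 — Angular frequency: ω = 2π·f = 2π·100 = 628.3 rad/s.
Step 2 — Component impedances:
  R: Z = R = 1160 Ω
  L: Z = jωL = j·628.3·0.00125 = 0 + j0.7854 Ω
  C: Z = 1/(jωC) = -j/(ω·C) = 0 - j39.39 Ω
Step 3 — Series combination: Z_total = R + L + C = 1160 - j38.61 Ω = 1161∠-1.9° Ω.
Step 4 — Source phasor: V = 10.9∠90.0° V = 0 + j10.9 V.
Step 5 — Ohm's law: I = V / Z_total = (0 + j10.9) / (1160 - j38.61) = -0.0003124 + j0.009386 A.
Step 6 — Convert to polar: |I| = 0.009391 A, ∠I = 91.9°.

I = 0.009391∠91.9° A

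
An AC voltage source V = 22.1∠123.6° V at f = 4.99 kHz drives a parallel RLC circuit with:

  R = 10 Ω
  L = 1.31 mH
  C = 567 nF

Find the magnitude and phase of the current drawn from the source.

Step 1 — Angular frequency: ω = 2π·f = 2π·4990 = 3.135e+04 rad/s.
Step 2 — Component impedances:
  R: Z = R = 10 Ω
  L: Z = jωL = j·3.135e+04·0.00131 = 0 + j41.07 Ω
  C: Z = 1/(jωC) = -j/(ω·C) = 0 - j56.25 Ω
Step 3 — Parallel combination: 1/Z_total = 1/R + 1/L + 1/C; Z_total = 9.957 + j0.6542 Ω = 9.978∠3.8° Ω.
Step 4 — Source phasor: V = 22.1∠123.6° V = -12.23 + j18.41 V.
Step 5 — Ohm's law: I = V / Z_total = (-12.23 + j18.41) / (9.957 + j0.6542) = -1.102 + j1.921 A.
Step 6 — Convert to polar: |I| = 2.215 A, ∠I = 119.8°.

I = 2.215∠119.8° A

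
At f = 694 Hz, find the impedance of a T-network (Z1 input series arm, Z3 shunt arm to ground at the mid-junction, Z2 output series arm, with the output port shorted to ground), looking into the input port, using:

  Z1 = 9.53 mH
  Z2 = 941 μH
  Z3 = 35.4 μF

Step 1 — Angular frequency: ω = 2π·f = 2π·694 = 4361 rad/s.
Step 2 — Component impedances:
  Z1: Z = jωL = j·4361·0.00953 = 0 + j41.56 Ω
  Z2: Z = jωL = j·4361·0.000941 = 0 + j4.103 Ω
  Z3: Z = 1/(jωC) = -j/(ω·C) = 0 - j6.478 Ω
Step 3 — With the output port shorted to ground, the output series arm Z2 runs from the junction to ground; the shunt arm Z3 also runs from the junction to ground. They appear in parallel: Z3 || Z2 = 0 + j11.19 Ω.
Step 4 — Series with input arm Z1: Z_in = Z1 + (Z3 || Z2) = 0 + j52.75 Ω = 52.75∠90.0° Ω.

Z = 0 + j52.75 Ω = 52.75∠90.0° Ω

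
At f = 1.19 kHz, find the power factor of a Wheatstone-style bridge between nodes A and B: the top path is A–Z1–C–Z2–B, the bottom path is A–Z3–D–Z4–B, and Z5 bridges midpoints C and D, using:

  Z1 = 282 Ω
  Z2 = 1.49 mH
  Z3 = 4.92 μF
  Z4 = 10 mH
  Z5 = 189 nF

Step 1 — Angular frequency: ω = 2π·f = 2π·1190 = 7477 rad/s.
Step 2 — Component impedances:
  Z1: Z = R = 282 Ω
  Z2: Z = jωL = j·7477·0.00149 = 0 + j11.14 Ω
  Z3: Z = 1/(jωC) = -j/(ω·C) = 0 - j27.18 Ω
  Z4: Z = jωL = j·7477·0.01 = 0 + j74.77 Ω
  Z5: Z = 1/(jωC) = -j/(ω·C) = 0 - j707.6 Ω
Step 3 — Bridge requires nodal analysis (the Z5 bridge couples midpoints C and D, so the two paths cannot be reduced to a simple series/parallel combination). Setting node B to ground and injecting 1 A at node A, the 3-node admittance system at A, C, D solves to V_A = Z_AB = 11.19 + j53.78 Ω = 54.93∠78.2° Ω.
Step 4 — Power factor: PF = cos(φ) = Re(Z)/|Z| = 11.194/54.929 = 0.2038.
Step 5 — Type: Im(Z) = 53.78 ⇒ lagging (phase φ = 78.2°).

PF = 0.2038 (lagging, φ = 78.2°)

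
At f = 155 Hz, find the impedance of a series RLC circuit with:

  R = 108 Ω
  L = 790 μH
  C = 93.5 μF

Step 1 — Angular frequency: ω = 2π·f = 2π·155 = 973.9 rad/s.
Step 2 — Component impedances:
  R: Z = R = 108 Ω
  L: Z = jωL = j·973.9·0.00079 = 0 + j0.7694 Ω
  C: Z = 1/(jωC) = -j/(ω·C) = 0 - j10.98 Ω
Step 3 — Series combination: Z_total = R + L + C = 108 - j10.21 Ω = 108.5∠-5.4° Ω.

Z = 108 - j10.21 Ω = 108.5∠-5.4° Ω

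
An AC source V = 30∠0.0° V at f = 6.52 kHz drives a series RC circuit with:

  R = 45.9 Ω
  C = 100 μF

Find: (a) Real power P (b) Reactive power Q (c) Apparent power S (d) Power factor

Step 1 — Angular frequency: ω = 2π·f = 2π·6520 = 4.097e+04 rad/s.
Step 2 — Component impedances:
  R: Z = R = 45.9 Ω
  C: Z = 1/(jωC) = -j/(ω·C) = 0 - j0.2441 Ω
Step 3 — Series combination: Z_total = R + C = 45.9 - j0.2441 Ω = 45.9∠-0.3° Ω.
Step 4 — Source phasor: V = 30∠0.0° V = 30 V.
Step 5 — Current: I = V / Z = 0.6536 + j0.003476 A = 0.6536∠0.3° A.
Step 6 — Complex power: S = V·I* = 19.61 - j0.1043 VA.
Step 7 — Real power: P = Re(S) = 19.61 W.
Step 8 — Reactive power: Q = Im(S) = -0.1043 VAR.
Step 9 — Apparent power: |S| = 19.61 VA.
Step 10 — Power factor: PF = P/|S| = 1 (leading).

(a) P = 19.61 W  (b) Q = -0.1043 VAR  (c) S = 19.61 VA  (d) PF = 1 (leading)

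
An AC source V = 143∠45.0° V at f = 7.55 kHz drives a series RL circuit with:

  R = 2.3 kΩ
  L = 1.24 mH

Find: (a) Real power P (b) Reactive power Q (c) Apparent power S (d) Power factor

Step 1 — Angular frequency: ω = 2π·f = 2π·7550 = 4.744e+04 rad/s.
Step 2 — Component impedances:
  R: Z = R = 2300 Ω
  L: Z = jωL = j·4.744e+04·0.00124 = 0 + j58.82 Ω
Step 3 — Series combination: Z_total = R + L = 2300 + j58.82 Ω = 2301∠1.5° Ω.
Step 4 — Source phasor: V = 143∠45.0° V = 101.1 + j101.1 V.
Step 5 — Current: I = V / Z = 0.04506 + j0.04281 A = 0.06215∠43.5° A.
Step 6 — Complex power: S = V·I* = 8.885 + j0.2272 VA.
Step 7 — Real power: P = Re(S) = 8.885 W.
Step 8 — Reactive power: Q = Im(S) = 0.2272 VAR.
Step 9 — Apparent power: |S| = 8.888 VA.
Step 10 — Power factor: PF = P/|S| = 0.9997 (lagging).

(a) P = 8.885 W  (b) Q = 0.2272 VAR  (c) S = 8.888 VA  (d) PF = 0.9997 (lagging)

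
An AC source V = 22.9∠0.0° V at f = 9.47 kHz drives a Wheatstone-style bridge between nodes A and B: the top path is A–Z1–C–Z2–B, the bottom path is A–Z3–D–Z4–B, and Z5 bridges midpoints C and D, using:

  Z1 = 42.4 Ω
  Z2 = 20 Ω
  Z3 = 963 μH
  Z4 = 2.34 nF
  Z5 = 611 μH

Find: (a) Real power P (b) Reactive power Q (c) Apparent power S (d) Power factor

Step 1 — Angular frequency: ω = 2π·f = 2π·9470 = 5.95e+04 rad/s.
Step 2 — Component impedances:
  Z1: Z = R = 42.4 Ω
  Z2: Z = R = 20 Ω
  Z3: Z = jωL = j·5.95e+04·0.000963 = 0 + j57.3 Ω
  Z4: Z = 1/(jωC) = -j/(ω·C) = 0 - j7182 Ω
  Z5: Z = jωL = j·5.95e+04·0.000611 = 0 + j36.36 Ω
Step 3 — Bridge requires nodal analysis (the Z5 bridge couples midpoints C and D, so the two paths cannot be reduced to a simple series/parallel combination). Setting node B to ground and injecting 1 A at node A, the 3-node admittance system at A, C, D solves to V_A = Z_AB = 55.25 + j15.78 Ω = 57.45∠15.9° Ω.
Step 4 — Source phasor: V = 22.9∠0.0° V = 22.9 V.
Step 5 — Current: I = V / Z = 0.3833 - j0.1095 A = 0.3986∠-15.9° A.
Step 6 — Complex power: S = V·I* = 8.777 + j2.506 VA.
Step 7 — Real power: P = Re(S) = 8.777 W.
Step 8 — Reactive power: Q = Im(S) = 2.506 VAR.
Step 9 — Apparent power: |S| = 9.127 VA.
Step 10 — Power factor: PF = P/|S| = 0.9616 (lagging).

(a) P = 8.777 W  (b) Q = 2.506 VAR  (c) S = 9.127 VA  (d) PF = 0.9616 (lagging)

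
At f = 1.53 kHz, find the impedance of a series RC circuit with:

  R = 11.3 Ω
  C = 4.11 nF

Step 1 — Angular frequency: ω = 2π·f = 2π·1530 = 9613 rad/s.
Step 2 — Component impedances:
  R: Z = R = 11.3 Ω
  C: Z = 1/(jωC) = -j/(ω·C) = 0 - j2.531e+04 Ω
Step 3 — Series combination: Z_total = R + C = 11.3 - j2.531e+04 Ω = 2.531e+04∠-90.0° Ω.

Z = 11.3 - j2.531e+04 Ω = 2.531e+04∠-90.0° Ω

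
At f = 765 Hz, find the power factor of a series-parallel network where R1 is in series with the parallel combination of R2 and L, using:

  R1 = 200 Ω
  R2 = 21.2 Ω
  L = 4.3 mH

Step 1 — Angular frequency: ω = 2π·f = 2π·765 = 4807 rad/s.
Step 2 — Component impedances:
  R1: Z = R = 200 Ω
  R2: Z = R = 21.2 Ω
  L: Z = jωL = j·4807·0.0043 = 0 + j20.67 Ω
Step 3 — Parallel branch: R2 || L = 1/(1/R2 + 1/L) = 10.33 + j10.6 Ω.
Step 4 — Series with R1: Z_total = R1 + (R2 || L) = 210.3 + j10.6 Ω = 210.6∠2.9° Ω.
Step 5 — Power factor: PF = cos(φ) = Re(Z)/|Z| = 210.33/210.6 = 0.9987.
Step 6 — Type: Im(Z) = 10.6 ⇒ lagging (phase φ = 2.9°).

PF = 0.9987 (lagging, φ = 2.9°)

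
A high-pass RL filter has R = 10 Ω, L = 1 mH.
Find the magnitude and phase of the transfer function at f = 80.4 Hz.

Step 1 — Angular frequency: ω = 2π·80.4 = 505.2 rad/s.
Step 2 — Transfer function: H(jω) = jωL/(R + jωL).
Step 3 — Numerator jωL = j·0.5052; denominator R + jωL = 10 + j0.5052.
Step 4 — H = 0.002545 + j0.05039.
Step 5 — Magnitude: |H| = 0.05045 (-25.9 dB); phase: φ = 87.1°.

|H| = 0.05045 (-25.9 dB), φ = 87.1°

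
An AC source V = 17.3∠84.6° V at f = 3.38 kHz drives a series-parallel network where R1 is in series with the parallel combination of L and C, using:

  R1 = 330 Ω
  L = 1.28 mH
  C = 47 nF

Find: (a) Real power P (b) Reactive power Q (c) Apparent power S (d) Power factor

Step 1 — Angular frequency: ω = 2π·f = 2π·3380 = 2.124e+04 rad/s.
Step 2 — Component impedances:
  R1: Z = R = 330 Ω
  L: Z = jωL = j·2.124e+04·0.00128 = 0 + j27.18 Ω
  C: Z = 1/(jωC) = -j/(ω·C) = 0 - j1002 Ω
Step 3 — Parallel branch: L || C = 1/(1/L + 1/C) = 0 + j27.94 Ω.
Step 4 — Series with R1: Z_total = R1 + (L || C) = 330 + j27.94 Ω = 331.2∠4.8° Ω.
Step 5 — Source phasor: V = 17.3∠84.6° V = 1.628 + j17.22 V.
Step 6 — Current: I = V / Z = 0.009286 + j0.05141 A = 0.05224∠79.8° A.
Step 7 — Complex power: S = V·I* = 0.9005 + j0.07625 VA.
Step 8 — Real power: P = Re(S) = 0.9005 W.
Step 9 — Reactive power: Q = Im(S) = 0.07625 VAR.
Step 10 — Apparent power: |S| = 0.9037 VA.
Step 11 — Power factor: PF = P/|S| = 0.9964 (lagging).

(a) P = 0.9005 W  (b) Q = 0.07625 VAR  (c) S = 0.9037 VA  (d) PF = 0.9964 (lagging)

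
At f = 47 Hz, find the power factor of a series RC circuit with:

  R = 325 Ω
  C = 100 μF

Step 1 — Angular frequency: ω = 2π·f = 2π·47 = 295.3 rad/s.
Step 2 — Component impedances:
  R: Z = R = 325 Ω
  C: Z = 1/(jωC) = -j/(ω·C) = 0 - j33.86 Ω
Step 3 — Series combination: Z_total = R + C = 325 - j33.86 Ω = 326.8∠-5.9° Ω.
Step 4 — Power factor: PF = cos(φ) = Re(Z)/|Z| = 325/326.76 = 0.9946.
Step 5 — Type: Im(Z) = -33.86 ⇒ leading (phase φ = -5.9°).

PF = 0.9946 (leading, φ = -5.9°)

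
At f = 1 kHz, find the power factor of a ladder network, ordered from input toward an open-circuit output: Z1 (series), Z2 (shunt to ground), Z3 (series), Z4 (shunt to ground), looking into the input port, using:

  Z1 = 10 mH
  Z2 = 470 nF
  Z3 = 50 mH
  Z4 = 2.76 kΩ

Step 1 — Angular frequency: ω = 2π·f = 2π·1000 = 6283 rad/s.
Step 2 — Component impedances:
  Z1: Z = jωL = j·6283·0.01 = 0 + j62.83 Ω
  Z2: Z = 1/(jωC) = -j/(ω·C) = 0 - j338.6 Ω
  Z3: Z = jωL = j·6283·0.05 = 0 + j314.2 Ω
  Z4: Z = R = 2760 Ω
Step 3 — Ladder network (open output): work backward from the far end, alternating series and parallel combinations. Z_in = 41.54 - j275.4 Ω = 278.5∠-81.4° Ω.
Step 4 — Power factor: PF = cos(φ) = Re(Z)/|Z| = 41.543/278.54 = 0.1491.
Step 5 — Type: Im(Z) = -275.4 ⇒ leading (phase φ = -81.4°).

PF = 0.1491 (leading, φ = -81.4°)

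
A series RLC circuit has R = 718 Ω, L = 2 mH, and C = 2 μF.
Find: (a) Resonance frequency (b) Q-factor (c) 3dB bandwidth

Step 1 — Resonance condition Im(Z)=0 gives ω₀ = 1/√(LC).
Step 2 — ω₀ = 1/√(0.002·2e-06) = 1.581e+04 rad/s.
Step 3 — f₀ = ω₀/(2π) = 2516 Hz.
Step 4 — Series Q: Q = ω₀L/R = 1.581e+04·0.002/718 = 0.04404.
Step 5 — 3dB bandwidth: Δω = ω₀/Q = 3.59e+05 rad/s; BW = Δω/(2π) = 5.714e+04 Hz.

(a) f₀ = 2516 Hz  (b) Q = 0.04404  (c) BW = 5.714e+04 Hz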